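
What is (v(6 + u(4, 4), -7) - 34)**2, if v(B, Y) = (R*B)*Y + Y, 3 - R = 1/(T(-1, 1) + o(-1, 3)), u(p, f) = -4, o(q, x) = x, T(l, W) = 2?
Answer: 160801/25 ≈ 6432.0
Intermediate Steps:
R = 14/5 (R = 3 - 1/(2 + 3) = 3 - 1/5 = 14/5 ≈ 2.8000)
v(B, Y) = Y + 14*B*Y/5 (v(B, Y) = (14*B/5)*Y + Y = 14*B*Y/5 + Y = Y + 14*B*Y/5)
(v(6 + u(4, 4), -7) - 34)**2 = ((1/5)*(-7)*(5 + 14*(6 - 4)) - 34)**2 = ((1/5)*(-7)*(5 + 14*2) - 34)**2 = ((1/5)*(-7)*(5 + 28) - 34)**2 = ((1/5)*(-7)*33 - 34)**2 = (-231/5 - 34)**2 = (-401/5)**2 = 160801/25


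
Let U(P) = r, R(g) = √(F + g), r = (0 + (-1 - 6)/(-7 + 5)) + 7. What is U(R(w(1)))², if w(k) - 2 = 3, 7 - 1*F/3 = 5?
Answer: 441/4 ≈ 110.25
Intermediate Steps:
F = 6 (F = 21 - 3*5 = 21 - 15 = 6)
w(k) = 5 (w(k) = 2 + 3 = 5)
r = 21/2 (r = (0 - 7/(-2)) + 7 = (0 - 7*(-½)) + 7 = (0 + 7/2) + 7 = 7/2 + 7 = 21/2 ≈ 10.500)
R(g) = √(6 + g)
U(P) = 21/2
U(R(w(1)))² = (21/2)² = 441/4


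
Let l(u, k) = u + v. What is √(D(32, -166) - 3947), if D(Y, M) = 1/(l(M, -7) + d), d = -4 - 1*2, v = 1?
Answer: 11*I*√105982/57 ≈ 62.825*I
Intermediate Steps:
l(u, k) = 1 + u (l(u, k) = u + 1 = 1 + u)
d = -6 (d = -4 - 2 = -6)
D(Y, M) = 1/(-5 + M) (D(Y, M) = 1/((1 + M) - 6) = 1/(-5 + M))
√(D(32, -166) - 3947) = √(1/(-5 - 166) - 3947) = √(1/(-171) - 3947) = √(-1/171 - 3947) = √(-674938/171) = 11*I*√105982/57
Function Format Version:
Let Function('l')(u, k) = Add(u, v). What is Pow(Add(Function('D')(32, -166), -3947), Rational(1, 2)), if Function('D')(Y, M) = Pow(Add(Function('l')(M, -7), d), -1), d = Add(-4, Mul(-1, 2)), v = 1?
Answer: Mul(Rational(11, 57), I, Pow(105982, Rational(1, 2))) ≈ Mul(62.825, I)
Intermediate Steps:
Function('l')(u, k) = Add(1, u) (Function('l')(u, k) = Add(u, 1) = Add(1, u))
d = -6 (d = Add(-4, -2) = -6)
Function('D')(Y, M) = Pow(Add(-5, M), -1) (Function('D')(Y, M) = Pow(Add(Add(1, M), -6), -1) = Pow(Add(-5, M), -1))
Pow(Add(Function('D')(32, -166), -3947), Rational(1, 2)) = Pow(Add(Pow(Add(-5, -166), -1), -3947), Rational(1, 2)) = Pow(Add(Pow(-171, -1), -3947), Rational(1, 2)) = Pow(Add(Rational(-1, 171), -3947), Rational(1, 2)) = Pow(Rational(-674938, 171), Rational(1, 2)) = Mul(Rational(11, 57), I, Pow(105982, Rational(1, 2)))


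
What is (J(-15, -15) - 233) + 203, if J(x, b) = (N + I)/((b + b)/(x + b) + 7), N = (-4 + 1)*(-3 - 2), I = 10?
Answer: -215/8 ≈ -26.875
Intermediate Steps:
N = 15 (N = -3*(-5) = 15)
J(x, b) = 25/(7 + 2*b/(b + x)) (J(x, b) = (15 + 10)/((b + b)/(x + b) + 7) = 25/((2*b)/(b + x) + 7) = 25/(2*b/(b + x) + 7) = 25/(7 + 2*b/(b + x)))
(J(-15, -15) - 233) + 203 = (25*(-15 - 15)/(7*(-15) + 9*(-15)) - 233) + 203 = (25*(-30)/(-105 - 135) - 233) + 203 = (25*(-30)/(-240) - 233) + 203 = (25*(-1/240)*(-30) - 233) + 203 = (25/8 - 233) + 203 = -1839/8 + 203 = -215/8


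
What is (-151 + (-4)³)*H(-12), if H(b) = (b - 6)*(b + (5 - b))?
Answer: 19350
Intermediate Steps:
H(b) = -30 + 5*b (H(b) = (-6 + b)*5 = -30 + 5*b)
(-151 + (-4)³)*H(-12) = (-151 + (-4)³)*(-30 + 5*(-12)) = (-151 - 64)*(-30 - 60) = -215*(-90) = 19350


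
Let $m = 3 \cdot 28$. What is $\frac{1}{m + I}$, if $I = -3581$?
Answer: $- \frac{1}{3497} \approx -0.00028596$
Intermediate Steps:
$m = 84$
$\frac{1}{m + I} = \frac{1}{84 - 3581} = \frac{1}{-3497} = - \frac{1}{3497}$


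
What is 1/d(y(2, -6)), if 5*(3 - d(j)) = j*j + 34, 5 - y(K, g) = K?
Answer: -5/28 ≈ -0.17857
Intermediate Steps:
y(K, g) = 5 - K
d(j) = -19/5 - j**2/5 (d(j) = 3 - (j*j + 34)/5 = 3 - (j**2 + 34)/5 = 3 - (34 + j**2)/5 = 3 + (-34/5 - j**2/5) = -19/5 - j**2/5)
1/d(y(2, -6)) = 1/(-19/5 - (5 - 1*2)**2/5) = 1/(-19/5 - (5 - 2)**2/5) = 1/(-19/5 - 1/5*3**2) = 1/(-19/5 - 1/5*9) = 1/(-19/5 - 9/5) = 1/(-28/5) = -5/28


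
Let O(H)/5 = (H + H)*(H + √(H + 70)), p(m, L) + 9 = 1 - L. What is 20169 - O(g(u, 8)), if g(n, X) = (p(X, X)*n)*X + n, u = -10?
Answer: -16108831 - 25400*√335 ≈ -1.6574e+7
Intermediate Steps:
p(m, L) = -8 - L (p(m, L) = -9 + (1 - L) = -8 - L)
g(n, X) = n + X*n*(-8 - X) (g(n, X) = ((-8 - X)*n)*X + n = (n*(-8 - X))*X + n = X*n*(-8 - X) + n = n + X*n*(-8 - X))
O(H) = 10*H*(H + √(70 + H)) (O(H) = 5*((H + H)*(H + √(H + 70))) = 5*((2*H)*(H + √(70 + H))) = 5*(2*H*(H + √(70 + H))) = 10*H*(H + √(70 + H)))
20169 - O(g(u, 8)) = 20169 - 10*(-1*(-10)*(-1 + 8*(8 + 8)))*(-1*(-10)*(-1 + 8*(8 + 8)) + √(70 - 1*(-10)*(-1 + 8*(8 + 8)))) = 20169 - 10*(-1*(-10)*(-1 + 8*16))*(-1*(-10)*(-1 + 8*16) + √(70 - 1*(-10)*(-1 + 8*16))) = 20169 - 10*(-1*(-10)*(-1 + 128))*(-1*(-10)*(-1 + 128) + √(70 - 1*(-10)*(-1 + 128))) = 20169 - 10*(-1*(-10)*127)*(-1*(-10)*127 + √(70 - 1*(-10)*127)) = 20169 - 10*1270*(1270 + √(70 + 1270)) = 20169 - 10*1270*(1270 + √1340) = 20169 - 10*1270*(1270 + 2*√335) = 20169 - (16129000 + 25400*√335) = 20169 + (-16129000 - 25400*√335) = -16108831 - 25400*√335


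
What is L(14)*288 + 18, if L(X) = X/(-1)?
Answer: -4014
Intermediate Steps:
L(X) = -X (L(X) = X*(-1) = -X)
L(14)*288 + 18 = -1*14*288 + 18 = -14*288 + 18 = -4032 + 18 = -4014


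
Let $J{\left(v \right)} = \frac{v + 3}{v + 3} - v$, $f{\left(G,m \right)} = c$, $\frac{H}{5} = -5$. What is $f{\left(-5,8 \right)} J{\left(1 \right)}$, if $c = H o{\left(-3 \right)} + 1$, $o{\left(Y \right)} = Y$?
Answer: $0$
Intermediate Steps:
$H = -25$ ($H = 5 \left(-5\right) = -25$)
$c = 76$ ($c = \left(-25\right) \left(-3\right) + 1 = 75 + 1 = 76$)
$f{\left(G,m \right)} = 76$
$J{\left(v \right)} = 1 - v$ ($J{\left(v \right)} = \frac{3 + v}{3 + v} - v = 1 - v$)
$f{\left(-5,8 \right)} J{\left(1 \right)} = 76 \left(1 - 1\right) = 76 \cdot 0 = 0$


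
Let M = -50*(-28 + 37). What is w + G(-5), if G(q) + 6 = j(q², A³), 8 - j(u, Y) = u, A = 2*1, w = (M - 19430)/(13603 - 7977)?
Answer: -74639/2813 ≈ -26.534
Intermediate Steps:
M = -450 (M = -50*9 = -450)
w = -9940/2813 (w = (-450 - 19430)/(13603 - 7977) = -19880/5626 = -19880*1/5626 = -9940/2813 ≈ -3.5336)
A = 2
j(u, Y) = 8 - u
G(q) = 2 - q² (G(q) = -6 + (8 - q²) = 2 - q²)
w + G(-5) = -9940/2813 + (2 - 1*(-5)²) = -9940/2813 + (2 - 1*25) = -9940/2813 + (2 - 25) = -9940/2813 - 23 = -74639/2813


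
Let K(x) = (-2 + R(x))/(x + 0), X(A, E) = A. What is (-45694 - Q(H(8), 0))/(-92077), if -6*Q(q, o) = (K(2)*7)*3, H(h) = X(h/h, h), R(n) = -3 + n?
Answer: 182797/368308 ≈ 0.49632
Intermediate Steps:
H(h) = 1 (H(h) = h/h = 1)
K(x) = (-5 + x)/x (K(x) = (-2 + (-3 + x))/(x + 0) = (-5 + x)/x)
Q(q, o) = 21/4 (Q(q, o) = -((-5 + 2)/2)*7*3/6 = -((½)*(-3))*7*3/6 = -(-3/2*7)*3/6 = -(-7)*3/4 = -⅙*(-63/2) = 21/4)
(-45694 - Q(H(8), 0))/(-92077) = (-45694 - 1*21/4)/(-92077) = (-45694 - 21/4)*(-1/92077) = -182797/4*(-1/92077) = 182797/368308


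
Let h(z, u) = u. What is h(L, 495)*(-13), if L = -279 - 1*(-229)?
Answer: -6435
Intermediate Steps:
L = -50 (L = -279 + 229 = -50)
h(L, 495)*(-13) = 495*(-13) = -6435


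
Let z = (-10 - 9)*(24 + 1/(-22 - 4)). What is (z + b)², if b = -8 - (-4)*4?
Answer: 135233641/676 ≈ 2.0005e+5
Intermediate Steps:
z = -11837/26 (z = -19*(24 + 1/(-26)) = -19*(24 - 1/26) = -19*623/26 = -11837/26 ≈ -455.27)
b = 8 (b = -8 - 1*(-16) = -8 + 16 = 8)
(z + b)² = (-11837/26 + 8)² = (-11629/26)² = 135233641/676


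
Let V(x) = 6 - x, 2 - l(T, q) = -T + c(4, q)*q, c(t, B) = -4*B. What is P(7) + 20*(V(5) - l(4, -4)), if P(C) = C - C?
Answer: -1380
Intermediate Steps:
l(T, q) = 2 + T + 4*q² (l(T, q) = 2 - (-T + (-4*q)*q) = 2 - (-T - 4*q²) = 2 + (T + 4*q²) = 2 + T + 4*q²)
P(C) = 0
P(7) + 20*(V(5) - l(4, -4)) = 0 + 20*((6 - 1*5) - (2 + 4 + 4*(-4)²)) = 0 + 20*((6 - 5) - (2 + 4 + 4*16)) = 0 + 20*(1 - (2 + 4 + 64)) = 0 + 20*(1 - 1*70) = 0 + 20*(1 - 70) = 0 + 20*(-69) = 0 - 1380 = -1380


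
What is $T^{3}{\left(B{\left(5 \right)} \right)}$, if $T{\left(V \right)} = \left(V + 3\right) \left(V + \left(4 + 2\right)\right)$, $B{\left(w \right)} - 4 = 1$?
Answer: $681472$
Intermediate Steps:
$B{\left(w \right)} = 5$ ($B{\left(w \right)} = 4 + 1 = 5$)
$T{\left(V \right)} = \left(3 + V\right) \left(6 + V\right)$ ($T{\left(V \right)} = \left(3 + V\right) \left(V + 6\right) = \left(3 + V\right) \left(6 + V\right)$)
$T^{3}{\left(B{\left(5 \right)} \right)} = \left(18 + 5^{2} + 9 \cdot 5\right)^{3} = \left(18 + 25 + 45\right)^{3} = 88^{3} = 681472$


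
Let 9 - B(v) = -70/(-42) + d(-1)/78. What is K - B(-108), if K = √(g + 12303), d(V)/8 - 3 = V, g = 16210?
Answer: -278/39 + √28513 ≈ 161.73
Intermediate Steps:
d(V) = 24 + 8*V
B(v) = 278/39 (B(v) = 9 - (-70/(-42) + (24 + 8*(-1))/78) = 9 - (-70*(-1/42) + (24 - 8)*(1/78)) = 9 - (5/3 + 16*(1/78)) = 9 - (5/3 + 8/39) = 9 - 1*73/39 = 9 - 73/39 = 278/39)
K = √28513 (K = √(16210 + 12303) = √28513 ≈ 168.86)
K - B(-108) = √28513 - 1*278/39 = √28513 - 278/39 = -278/39 + √28513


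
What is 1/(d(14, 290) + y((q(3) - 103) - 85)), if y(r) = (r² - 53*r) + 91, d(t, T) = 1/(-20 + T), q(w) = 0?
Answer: 270/12257731 ≈ 2.2027e-5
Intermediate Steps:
y(r) = 91 + r² - 53*r
1/(d(14, 290) + y((q(3) - 103) - 85)) = 1/(1/(-20 + 290) + (91 + ((0 - 103) - 85)² - 53*((0 - 103) - 85))) = 1/(1/270 + (91 + (-103 - 85)² - 53*(-103 - 85))) = 1/(1/270 + (91 + (-188)² - 53*(-188))) = 1/(1/270 + (91 + 35344 + 9964)) = 1/(1/270 + 45399) = 1/(12257731/270) = 270/12257731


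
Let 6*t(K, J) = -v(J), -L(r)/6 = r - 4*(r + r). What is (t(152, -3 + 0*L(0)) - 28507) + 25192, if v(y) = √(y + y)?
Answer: -3315 - I*√6/6 ≈ -3315.0 - 0.40825*I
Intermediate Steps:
L(r) = 42*r (L(r) = -6*(r - 4*(r + r)) = -6*(r - 8*r) = -(-42)*r = 42*r)
v(y) = √2*√y (v(y) = √(2*y) = √2*√y)
t(K, J) = -√2*√J/6 (t(K, J) = (-√2*√J)/6 = -√2*√J/6)
(t(152, -3 + 0*L(0)) - 28507) + 25192 = (-√2*√(-3 + 0*(42*0))/6 - 28507) + 25192 = (-√2*√(-3 + 0*0)/6 - 28507) + 25192 = (-√2*√(-3 + 0)/6 - 28507) + 25192 = (-√2*√(-3)/6 - 28507) + 25192 = (-√2*I*√3/6 - 28507) + 25192 = (-I*√6/6 - 28507) + 25192 = (-28507 - I*√6/6) + 25192 = -3315 - I*√6/6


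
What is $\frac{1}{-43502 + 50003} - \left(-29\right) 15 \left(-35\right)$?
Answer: $- \frac{98977724}{6501} \approx -15225.0$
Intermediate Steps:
$\frac{1}{-43502 + 50003} - \left(-29\right) 15 \left(-35\right) = \frac{1}{6501} - \left(-435\right) \left(-35\right) = \frac{1}{6501} - 15225 = - \frac{98977724}{6501}$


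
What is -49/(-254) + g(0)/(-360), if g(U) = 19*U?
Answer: 49/254 ≈ 0.19291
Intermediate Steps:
-49/(-254) + g(0)/(-360) = -49/(-254) + (19*0)/(-360) = -49*(-1/254) + 0*(-1/360) = 49/254 + 0 = 49/254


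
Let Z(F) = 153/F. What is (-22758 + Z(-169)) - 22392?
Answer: -7630503/169 ≈ -45151.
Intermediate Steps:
(-22758 + Z(-169)) - 22392 = (-22758 + 153/(-169)) - 22392 = (-22758 + 153*(-1/169)) - 22392 = (-22758 - 153/169) - 22392 = -3846255/169 - 22392 = -7630503/169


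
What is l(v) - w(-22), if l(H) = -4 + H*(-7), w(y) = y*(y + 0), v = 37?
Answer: -747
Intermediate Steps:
w(y) = y² (w(y) = y*y = y²)
l(H) = -4 - 7*H
l(v) - w(-22) = (-4 - 7*37) - 1*(-22)² = (-4 - 259) - 1*484 = -263 - 484 = -747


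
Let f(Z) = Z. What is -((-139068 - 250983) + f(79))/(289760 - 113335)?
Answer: 389972/176425 ≈ 2.2104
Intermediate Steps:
-((-139068 - 250983) + f(79))/(289760 - 113335) = -((-139068 - 250983) + 79)/(289760 - 113335) = -(-390051 + 79)/176425 = -(-389972)/176425 = -1*(-389972/176425) = 389972/176425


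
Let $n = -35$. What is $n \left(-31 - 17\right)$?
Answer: $1680$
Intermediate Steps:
$n \left(-31 - 17\right) = - 35 \left(-31 - 17\right) = \left(-35\right) \left(-48\right) = 1680$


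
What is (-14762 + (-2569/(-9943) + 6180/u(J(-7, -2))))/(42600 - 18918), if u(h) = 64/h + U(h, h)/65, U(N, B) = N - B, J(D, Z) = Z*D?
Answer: -1066674431/1883761008 ≈ -0.56625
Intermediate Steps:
J(D, Z) = D*Z
u(h) = 64/h (u(h) = 64/h + (h - h)/65 = 64/h + 0*(1/65) = 64/h + 0 = 64/h)
(-14762 + (-2569/(-9943) + 6180/u(J(-7, -2))))/(42600 - 18918) = (-14762 + (-2569/(-9943) + 6180/((64/((-7*(-2)))))))/(42600 - 18918) = (-14762 + (-2569*(-1/9943) + 6180/((64/14))))/23682 = (-14762 + (2569/9943 + 6180/((64*(1/14)))))*(1/23682) = (-14762 + (2569/9943 + 6180/(32/7)))*(1/23682) = (-14762 + (2569/9943 + 6180*(7/32)))*(1/23682) = (-14762 + (2569/9943 + 10815/8))*(1/23682) = (-14762 + 107554097/79544)*(1/23682) = -1066674431/79544*1/23682 = -1066674431/1883761008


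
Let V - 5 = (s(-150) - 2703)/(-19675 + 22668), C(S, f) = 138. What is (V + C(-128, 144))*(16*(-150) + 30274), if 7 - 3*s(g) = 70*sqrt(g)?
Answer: 35564297230/8979 - 9755900*I*sqrt(6)/8979 ≈ 3.9608e+6 - 2661.4*I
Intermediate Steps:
s(g) = 7/3 - 70*sqrt(g)/3
V = 36793/8979 - 350*I*sqrt(6)/8979 (V = 5 + ((7/3 - 350*I*sqrt(6)/3) - 2703)/(-19675 + 22668) = 5 + ((7/3 - 350*I*sqrt(6)/3) - 2703)/2993 = 5 + ((7/3 - 350*I*sqrt(6)/3) - 2703)*(1/2993) = 5 + (-8102/3 - 350*I*sqrt(6)/3)*(1/2993) = 5 + (-8102/8979 - 350*I*sqrt(6)/8979) = 36793/8979 - 350*I*sqrt(6)/8979 ≈ 4.0977 - 0.095481*I)
(V + C(-128, 144))*(16*(-150) + 30274) = ((36793/8979 - 350*I*sqrt(6)/8979) + 138)*(16*(-150) + 30274) = (1275895/8979 - 350*I*sqrt(6)/8979)*(-2400 + 30274) = (1275895/8979 - 350*I*sqrt(6)/8979)*27874 = 35564297230/8979 - 9755900*I*sqrt(6)/8979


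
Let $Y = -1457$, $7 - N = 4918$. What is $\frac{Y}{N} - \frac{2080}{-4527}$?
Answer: $\frac{5603573}{7410699} \approx 0.75615$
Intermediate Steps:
$N = -4911$ ($N = 7 - 4918 = -4911$)
$\frac{Y}{N} - \frac{2080}{-4527} = - \frac{1457}{-4911} - \frac{2080}{-4527} = \left(-1457\right) \left(- \frac{1}{4911}\right) - - \frac{2080}{4527} = \frac{1457}{4911} + \frac{2080}{4527} = \frac{5603573}{7410699}$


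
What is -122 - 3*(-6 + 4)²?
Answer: -134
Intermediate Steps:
-122 - 3*(-6 + 4)² = -122 - 3*(-2)² = -122 - 3*4 = -122 - 12 = -134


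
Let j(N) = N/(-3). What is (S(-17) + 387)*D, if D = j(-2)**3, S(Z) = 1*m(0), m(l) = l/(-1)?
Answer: 344/3 ≈ 114.67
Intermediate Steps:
j(N) = -N/3 (j(N) = N*(-1/3) = -N/3)
m(l) = -l (m(l) = l*(-1) = -l)
S(Z) = 0 (S(Z) = 1*(-1*0) = 1*0 = 0)
D = 8/27 (D = (-1/3*(-2))**3 = (2/3)**3 = 8/27 ≈ 0.29630)
(S(-17) + 387)*D = (0 + 387)*(8/27) = 387*(8/27) = 344/3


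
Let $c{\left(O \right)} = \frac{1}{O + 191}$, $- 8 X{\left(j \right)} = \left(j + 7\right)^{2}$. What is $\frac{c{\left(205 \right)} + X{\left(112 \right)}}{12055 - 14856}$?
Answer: $\frac{1401937}{2218392} \approx 0.63196$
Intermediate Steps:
$X{\left(j \right)} = - \frac{\left(7 + j\right)^{2}}{8}$ ($X{\left(j \right)} = - \frac{\left(j + 7\right)^{2}}{8} = - \frac{\left(7 + j\right)^{2}}{8}$)
$c{\left(O \right)} = \frac{1}{191 + O}$
$\frac{c{\left(205 \right)} + X{\left(112 \right)}}{12055 - 14856} = \frac{\frac{1}{191 + 205} - \frac{\left(7 + 112\right)^{2}}{8}}{12055 - 14856} = \frac{\frac{1}{396} - \frac{119^{2}}{8}}{-2801} = \left(\frac{1}{396} - \frac{14161}{8}\right) \left(- \frac{1}{2801}\right) = \left(- \frac{1401937}{792}\right) \left(- \frac{1}{2801}\right) = \frac{1401937}{2218392}$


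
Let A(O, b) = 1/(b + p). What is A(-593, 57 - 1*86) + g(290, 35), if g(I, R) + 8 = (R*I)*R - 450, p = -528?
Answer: 197619143/557 ≈ 3.5479e+5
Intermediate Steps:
A(O, b) = 1/(-528 + b) (A(O, b) = 1/(b - 528) = 1/(-528 + b))
g(I, R) = -458 + I*R² (g(I, R) = -8 + ((R*I)*R - 450) = -8 + ((I*R)*R - 450) = -8 + (I*R² - 450) = -8 + (-450 + I*R²) = -458 + I*R²)
A(-593, 57 - 1*86) + g(290, 35) = 1/(-528 + (57 - 1*86)) + (-458 + 290*35²) = 1/(-528 + (57 - 86)) + (-458 + 290*1225) = 1/(-528 - 29) + (-458 + 355250) = 1/(-557) + 354792 = -1/557 + 354792 = 197619143/557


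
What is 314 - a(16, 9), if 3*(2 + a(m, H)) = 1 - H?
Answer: 956/3 ≈ 318.67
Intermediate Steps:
a(m, H) = -5/3 - H/3 (a(m, H) = -2 + (1 - H)/3 = -2 + (⅓ - H/3) = -5/3 - H/3)
314 - a(16, 9) = 314 - (-5/3 - ⅓*9) = 314 - (-5/3 - 3) = 314 - 1*(-14/3) = 314 + 14/3 = 956/3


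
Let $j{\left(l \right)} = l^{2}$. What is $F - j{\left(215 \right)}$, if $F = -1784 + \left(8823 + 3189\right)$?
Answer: $-35997$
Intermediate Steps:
$F = 10228$ ($F = -1784 + 12012 = 10228$)
$F - j{\left(215 \right)} = 10228 - 215^{2} = 10228 - 46225 = -35997$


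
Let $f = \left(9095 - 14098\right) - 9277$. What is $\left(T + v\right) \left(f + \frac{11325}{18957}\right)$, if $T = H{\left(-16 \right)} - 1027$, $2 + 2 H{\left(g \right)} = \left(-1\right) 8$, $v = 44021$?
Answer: $- \frac{3878963888005}{6319} \approx -6.1386 \cdot 10^{8}$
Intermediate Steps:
$H{\left(g \right)} = -5$ ($H{\left(g \right)} = -1 + \frac{\left(-1\right) 8}{2} = -1 + \frac{1}{2} \left(-8\right) = -1 - 4 = -5$)
$T = -1032$ ($T = -5 - 1027 = -1032$)
$f = -14280$ ($f = -5003 - 9277 = -14280$)
$\left(T + v\right) \left(f + \frac{11325}{18957}\right) = \left(-1032 + 44021\right) \left(-14280 + \frac{11325}{18957}\right) = 42989 \left(-14280 + 11325 \cdot \frac{1}{18957}\right) = 42989 \left(-14280 + \frac{3775}{6319}\right) = 42989 \left(- \frac{90231545}{6319}\right) = - \frac{3878963888005}{6319}$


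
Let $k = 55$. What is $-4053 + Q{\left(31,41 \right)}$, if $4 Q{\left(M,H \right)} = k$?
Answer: $- \frac{16157}{4} \approx -4039.3$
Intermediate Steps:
$Q{\left(M,H \right)} = \frac{55}{4}$ ($Q{\left(M,H \right)} = \frac{1}{4} \cdot 55 = \frac{55}{4}$)
$-4053 + Q{\left(31,41 \right)} = -4053 + \frac{55}{4} = - \frac{16157}{4}$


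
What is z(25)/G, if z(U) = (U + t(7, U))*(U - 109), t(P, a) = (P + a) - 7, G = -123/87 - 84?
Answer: 121800/2477 ≈ 49.172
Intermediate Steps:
G = -2477/29 (G = -123*1/87 - 84 = -41/29 - 84 = -2477/29 ≈ -85.414)
t(P, a) = -7 + P + a
z(U) = 2*U*(-109 + U) (z(U) = (U + (-7 + 7 + U))*(U - 109) = (U + U)*(-109 + U) = (2*U)*(-109 + U) = 2*U*(-109 + U))
z(25)/G = (2*25*(-109 + 25))/(-2477/29) = (2*25*(-84))*(-29/2477) = -4200*(-29/2477) = 121800/2477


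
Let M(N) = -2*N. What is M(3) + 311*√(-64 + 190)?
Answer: -6 + 933*√14 ≈ 3485.0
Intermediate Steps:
M(3) + 311*√(-64 + 190) = -2*3 + 311*√(-64 + 190) = -6 + 311*√126 = -6 + 311*(3*√14) = -6 + 933*√14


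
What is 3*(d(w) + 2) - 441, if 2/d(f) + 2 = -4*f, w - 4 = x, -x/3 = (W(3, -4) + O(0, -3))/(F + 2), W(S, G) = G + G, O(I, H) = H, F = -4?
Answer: -3479/8 ≈ -434.88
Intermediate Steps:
W(S, G) = 2*G
x = -33/2 (x = -3*(2*(-4) - 3)/(-4 + 2) = -3*(-8 - 3)/(-2) = -(-33)*(-1)/2 = -3*11/2 = -33/2 ≈ -16.500)
w = -25/2 (w = 4 - 33/2 = -25/2 ≈ -12.500)
d(f) = 2/(-2 - 4*f)
3*(d(w) + 2) - 441 = 3*(-1/(1 + 2*(-25/2)) + 2) - 441 = 3*(-1/(1 - 25) + 2) - 441 = 3*(-1/(-24) + 2) - 441 = 3*(-1*(-1/24) + 2) - 441 = 3*(1/24 + 2) - 441 = 3*(49/24) - 441 = 49/8 - 441 = -3479/8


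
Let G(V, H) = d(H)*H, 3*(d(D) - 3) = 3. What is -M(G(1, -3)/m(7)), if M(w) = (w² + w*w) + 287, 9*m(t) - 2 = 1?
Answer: -2879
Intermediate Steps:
d(D) = 4 (d(D) = 3 + (⅓)*3 = 3 + 1 = 4)
m(t) = ⅓ (m(t) = 2/9 + (⅑)*1 = 2/9 + ⅑ = ⅓)
G(V, H) = 4*H
M(w) = 287 + 2*w² (M(w) = (w² + w²) + 287 = 2*w² + 287 = 287 + 2*w²)
-M(G(1, -3)/m(7)) = -(287 + 2*((4*(-3))/(⅓))²) = -(287 + 2*(-12*3)²) = -(287 + 2*(-36)²) = -(287 + 2*1296) = -(287 + 2592) = -1*2879 = -2879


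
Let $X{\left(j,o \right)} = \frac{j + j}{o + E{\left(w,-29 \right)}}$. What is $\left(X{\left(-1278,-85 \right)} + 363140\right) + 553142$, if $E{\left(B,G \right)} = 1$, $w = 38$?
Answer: $\frac{6414187}{7} \approx 9.1631 \cdot 10^{5}$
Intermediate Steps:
$X{\left(j,o \right)} = \frac{2 j}{1 + o}$ ($X{\left(j,o \right)} = \frac{j + j}{o + 1} = \frac{2 j}{1 + o}$)
$\left(X{\left(-1278,-85 \right)} + 363140\right) + 553142 = \left(2 \left(-1278\right) \frac{1}{1 - 85} + 363140\right) + 553142 = \left(2 \left(-1278\right) \frac{1}{-84} + 363140\right) + 553142 = \left(2 \left(-1278\right) \left(- \frac{1}{84}\right) + 363140\right) + 553142 = \left(\frac{213}{7} + 363140\right) + 553142 = \frac{2542193}{7} + 553142 = \frac{6414187}{7}$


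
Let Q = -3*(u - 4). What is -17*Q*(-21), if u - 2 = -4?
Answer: 6426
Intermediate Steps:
u = -2 (u = 2 - 4 = -2)
Q = 18 (Q = -3*(-2 - 4) = -3*(-6) = 18)
-17*Q*(-21) = -17*18*(-21) = -306*(-21) = 6426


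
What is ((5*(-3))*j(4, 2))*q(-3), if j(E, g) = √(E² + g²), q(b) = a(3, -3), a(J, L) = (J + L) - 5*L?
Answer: -450*√5 ≈ -1006.2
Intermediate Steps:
a(J, L) = J - 4*L
q(b) = 15 (q(b) = 3 - 4*(-3) = 3 + 12 = 15)
((5*(-3))*j(4, 2))*q(-3) = ((5*(-3))*√(4² + 2²))*15 = -15*√(16 + 4)*15 = -30*√5*15 = -450*√5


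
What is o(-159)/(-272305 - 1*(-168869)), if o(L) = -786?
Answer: 393/51718 ≈ 0.0075989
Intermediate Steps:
o(-159)/(-272305 - 1*(-168869)) = -786/(-272305 - 1*(-168869)) = -786/(-272305 + 168869) = -786/(-103436) = -786*(-1/103436) = 393/51718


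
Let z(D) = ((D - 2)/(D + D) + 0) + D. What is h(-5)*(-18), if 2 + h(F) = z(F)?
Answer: 567/5 ≈ 113.40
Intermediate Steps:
z(D) = D + (-2 + D)/(2*D) (z(D) = ((-2 + D)/((2*D)) + 0) + D = ((-2 + D)*(1/(2*D)) + 0) + D = ((-2 + D)/(2*D) + 0) + D = (-2 + D)/(2*D) + D = D + (-2 + D)/(2*D))
h(F) = -3/2 + F - 1/F (h(F) = -2 + (½ + F - 1/F) = -3/2 + F - 1/F)
h(-5)*(-18) = (-3/2 - 5 - 1/(-5))*(-18) = (-3/2 - 5 - 1*(-⅕))*(-18) = (-3/2 - 5 + ⅕)*(-18) = -63/10*(-18) = 567/5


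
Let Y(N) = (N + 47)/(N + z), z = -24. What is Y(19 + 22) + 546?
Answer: 9370/17 ≈ 551.18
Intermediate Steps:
Y(N) = (47 + N)/(-24 + N) (Y(N) = (N + 47)/(N - 24) = (47 + N)/(-24 + N))
Y(19 + 22) + 546 = (47 + (19 + 22))/(-24 + (19 + 22)) + 546 = (47 + 41)/(-24 + 41) + 546 = 88/17 + 546 = 9370/17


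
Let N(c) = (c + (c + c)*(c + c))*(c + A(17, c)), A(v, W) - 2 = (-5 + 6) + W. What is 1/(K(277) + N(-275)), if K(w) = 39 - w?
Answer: -1/165317313 ≈ -6.0490e-9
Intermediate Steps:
A(v, W) = 3 + W (A(v, W) = 2 + ((-5 + 6) + W) = 2 + (1 + W) = 3 + W)
N(c) = (3 + 2*c)*(c + 4*c**2) (N(c) = (c + (c + c)*(c + c))*(c + (3 + c)) = (c + (2*c)*(2*c))*(3 + 2*c) = (c + 4*c**2)*(3 + 2*c) = (3 + 2*c)*(c + 4*c**2))
1/(K(277) + N(-275)) = 1/((39 - 1*277) - 275*(3 + 8*(-275)**2 + 14*(-275))) = 1/((39 - 277) - 275*(3 + 8*75625 - 3850)) = 1/(-238 - 275*(3 + 605000 - 3850)) = 1/(-238 - 275*601153) = 1/(-238 - 165317075) = 1/(-165317313) = -1/165317313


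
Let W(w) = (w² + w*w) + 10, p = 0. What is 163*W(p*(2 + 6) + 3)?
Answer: 4564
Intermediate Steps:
W(w) = 10 + 2*w² (W(w) = (w² + w²) + 10 = 2*w² + 10 = 10 + 2*w²)
163*W(p*(2 + 6) + 3) = 163*(10 + 2*(0*(2 + 6) + 3)²) = 163*(10 + 2*(0*8 + 3)²) = 163*(10 + 2*(0 + 3)²) = 163*(10 + 2*3²) = 163*(10 + 2*9) = 163*(10 + 18) = 163*28 = 4564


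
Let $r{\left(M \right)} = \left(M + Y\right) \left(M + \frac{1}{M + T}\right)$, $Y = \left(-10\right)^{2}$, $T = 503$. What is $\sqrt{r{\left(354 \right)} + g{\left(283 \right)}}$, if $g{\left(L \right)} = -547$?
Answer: $\frac{\sqrt{117636350959}}{857} \approx 400.21$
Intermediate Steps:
$Y = 100$
$r{\left(M \right)} = \left(100 + M\right) \left(M + \frac{1}{503 + M}\right)$ ($r{\left(M \right)} = \left(M + 100\right) \left(M + \frac{1}{M + 503}\right) = \left(100 + M\right) \left(M + \frac{1}{503 + M}\right)$)
$\sqrt{r{\left(354 \right)} + g{\left(283 \right)}} = \sqrt{\frac{100 + 354^{3} + 603 \cdot 354^{2} + 50301 \cdot 354}{503 + 354} - 547} = \sqrt{\frac{100 + 44361864 + 603 \cdot 125316 + 17806554}{857} - 547} = \sqrt{\frac{100 + 44361864 + 75565548 + 17806554}{857} - 547} = \sqrt{\frac{1}{857} \cdot 137734066 - 547} = \sqrt{\frac{137734066}{857} - 547} = \sqrt{\frac{137265287}{857}} = \frac{\sqrt{117636350959}}{857}$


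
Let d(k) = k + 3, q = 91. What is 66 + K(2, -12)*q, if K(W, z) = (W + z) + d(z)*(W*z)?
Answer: 18812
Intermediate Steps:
d(k) = 3 + k
K(W, z) = W + z + W*z*(3 + z) (K(W, z) = (W + z) + (3 + z)*(W*z) = (W + z) + W*z*(3 + z) = W + z + W*z*(3 + z))
66 + K(2, -12)*q = 66 + (2 - 12 + 2*(-12)*(3 - 12))*91 = 66 + (2 - 12 + 2*(-12)*(-9))*91 = 66 + (2 - 12 + 216)*91 = 66 + 206*91 = 66 + 18746 = 18812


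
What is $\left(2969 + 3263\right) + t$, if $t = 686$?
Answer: $6918$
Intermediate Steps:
$\left(2969 + 3263\right) + t = \left(2969 + 3263\right) + 686 = 6232 + 686 = 6918$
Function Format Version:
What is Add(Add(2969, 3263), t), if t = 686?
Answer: 6918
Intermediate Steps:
Add(Add(2969, 3263), t) = Add(Add(2969, 3263), 686) = Add(6232, 686) = 6918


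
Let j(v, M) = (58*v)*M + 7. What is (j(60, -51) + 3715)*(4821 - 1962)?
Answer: -496774122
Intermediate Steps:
j(v, M) = 7 + 58*M*v (j(v, M) = 58*M*v + 7 = 7 + 58*M*v)
(j(60, -51) + 3715)*(4821 - 1962) = ((7 + 58*(-51)*60) + 3715)*(4821 - 1962) = ((7 - 177480) + 3715)*2859 = (-177473 + 3715)*2859 = -173758*2859 = -496774122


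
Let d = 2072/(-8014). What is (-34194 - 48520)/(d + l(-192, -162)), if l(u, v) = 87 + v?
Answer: 331434998/301561 ≈ 1099.1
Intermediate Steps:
d = -1036/4007 (d = 2072*(-1/8014) = -1036/4007 ≈ -0.25855)
(-34194 - 48520)/(d + l(-192, -162)) = (-34194 - 48520)/(-1036/4007 + (87 - 162)) = -82714/(-1036/4007 - 75) = -82714/(-301561/4007) = -82714*(-4007/301561) = 331434998/301561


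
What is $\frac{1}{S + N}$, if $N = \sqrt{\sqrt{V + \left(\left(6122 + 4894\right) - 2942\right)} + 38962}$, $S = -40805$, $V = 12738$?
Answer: $- \frac{1}{40805 - \sqrt{38962 + 22 \sqrt{43}}} \approx -2.4626 \cdot 10^{-5}$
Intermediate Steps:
$N = \sqrt{38962 + 22 \sqrt{43}}$ ($N = \sqrt{\sqrt{12738 + \left(\left(6122 + 4894\right) - 2942\right)} + 38962} = \sqrt{\sqrt{12738 + \left(11016 - 2942\right)} + 38962} = \sqrt{\sqrt{12738 + 8074} + 38962} = \sqrt{\sqrt{20812} + 38962} = \sqrt{22 \sqrt{43} + 38962} = \sqrt{38962 + 22 \sqrt{43}} \approx 197.75$)
$\frac{1}{S + N} = \frac{1}{-40805 + \sqrt{38962 + 22 \sqrt{43}}}$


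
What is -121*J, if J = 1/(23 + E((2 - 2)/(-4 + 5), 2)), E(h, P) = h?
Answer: -121/23 ≈ -5.2609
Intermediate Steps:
J = 1/23 (J = 1/(23 + (2 - 2)/(-4 + 5)) = 1/(23 + 0/1) = 1/(23 + 0*1) = 1/(23 + 0) = 1/23 ≈ 0.043478)
-121*J = -121*1/23 = -121/23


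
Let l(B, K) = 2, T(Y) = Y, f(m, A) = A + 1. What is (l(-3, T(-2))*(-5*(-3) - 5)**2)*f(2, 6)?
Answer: 1400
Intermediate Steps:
f(m, A) = 1 + A
(l(-3, T(-2))*(-5*(-3) - 5)**2)*f(2, 6) = (2*(-5*(-3) - 5)**2)*(1 + 6) = (2*(15 - 5)**2)*7 = (2*10**2)*7 = (2*100)*7 = 200*7 = 1400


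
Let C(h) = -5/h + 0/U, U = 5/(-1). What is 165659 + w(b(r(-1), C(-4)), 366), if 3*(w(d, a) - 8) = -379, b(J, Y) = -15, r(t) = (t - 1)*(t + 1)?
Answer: 496622/3 ≈ 1.6554e+5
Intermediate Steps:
U = -5 (U = 5*(-1) = -5)
r(t) = (1 + t)*(-1 + t) (r(t) = (-1 + t)*(1 + t) = (1 + t)*(-1 + t))
C(h) = -5/h (C(h) = -5/h + 0/(-5) = -5/h + 0*(-⅕) = -5/h + 0 = -5/h)
w(d, a) = -355/3 (w(d, a) = 8 + (⅓)*(-379) = 8 - 379/3 = -355/3)
165659 + w(b(r(-1), C(-4)), 366) = 165659 - 355/3 = 496622/3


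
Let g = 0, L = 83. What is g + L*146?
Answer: 12118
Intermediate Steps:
g + L*146 = 0 + 83*146 = 0 + 12118 = 12118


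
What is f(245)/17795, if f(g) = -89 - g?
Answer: -334/17795 ≈ -0.018769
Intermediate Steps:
f(245)/17795 = (-89 - 1*245)/17795 = (-89 - 245)*(1/17795) = -334*1/17795 = -334/17795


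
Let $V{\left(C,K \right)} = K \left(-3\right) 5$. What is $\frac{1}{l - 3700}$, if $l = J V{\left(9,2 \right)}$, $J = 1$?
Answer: $- \frac{1}{3730} \approx -0.0002681$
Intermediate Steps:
$V{\left(C,K \right)} = - 15 K$ ($V{\left(C,K \right)} = - 3 K 5 = - 15 K$)
$l = -30$ ($l = 1 \left(\left(-15\right) 2\right) = 1 \left(-30\right) = -30$)
$\frac{1}{l - 3700} = \frac{1}{-30 - 3700} = \frac{1}{-3730} = - \frac{1}{3730}$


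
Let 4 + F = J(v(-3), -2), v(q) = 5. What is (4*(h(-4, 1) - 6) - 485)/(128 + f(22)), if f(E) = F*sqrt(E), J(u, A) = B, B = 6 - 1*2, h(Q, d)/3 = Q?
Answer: -557/128 ≈ -4.3516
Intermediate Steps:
h(Q, d) = 3*Q
B = 4 (B = 6 - 2 = 4)
J(u, A) = 4
F = 0 (F = -4 + 4 = 0)
f(E) = 0 (f(E) = 0*sqrt(E) = 0)
(4*(h(-4, 1) - 6) - 485)/(128 + f(22)) = (4*(3*(-4) - 6) - 485)/(128 + 0) = (4*(-12 - 6) - 485)/128 = (4*(-18) - 485)*(1/128) = (-72 - 485)*(1/128) = -557*1/128 = -557/128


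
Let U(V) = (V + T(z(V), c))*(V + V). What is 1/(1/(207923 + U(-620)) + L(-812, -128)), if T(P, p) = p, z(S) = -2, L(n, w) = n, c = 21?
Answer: -950683/771954595 ≈ -0.0012315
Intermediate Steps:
U(V) = 2*V*(21 + V) (U(V) = (V + 21)*(V + V) = (21 + V)*(2*V) = 2*V*(21 + V))
1/(1/(207923 + U(-620)) + L(-812, -128)) = 1/(1/(207923 + 2*(-620)*(21 - 620)) - 812) = 1/(1/(207923 + 2*(-620)*(-599)) - 812) = 1/(1/(207923 + 742760) - 812) = 1/(1/950683 - 812) = 1/(-771954595/950683) = -950683/771954595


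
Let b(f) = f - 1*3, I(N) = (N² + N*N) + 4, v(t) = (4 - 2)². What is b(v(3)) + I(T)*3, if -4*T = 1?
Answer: 107/8 ≈ 13.375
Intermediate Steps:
T = -¼ (T = -¼*1 = -¼ ≈ -0.25000)
v(t) = 4 (v(t) = 2² = 4)
I(N) = 4 + 2*N² (I(N) = (N² + N²) + 4 = 2*N² + 4 = 4 + 2*N²)
b(f) = -3 + f (b(f) = f - 3 = -3 + f)
b(v(3)) + I(T)*3 = (-3 + 4) + (4 + 2*(-¼)²)*3 = 1 + (4 + 2*(1/16))*3 = 1 + (4 + ⅛)*3 = 1 + (33/8)*3 = 1 + 99/8 = 107/8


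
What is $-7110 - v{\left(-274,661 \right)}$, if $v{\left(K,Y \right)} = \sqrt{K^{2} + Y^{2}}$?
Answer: $-7110 - \sqrt{511997} \approx -7825.5$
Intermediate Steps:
$-7110 - v{\left(-274,661 \right)} = -7110 - \sqrt{\left(-274\right)^{2} + 661^{2}} = -7110 - \sqrt{75076 + 436921} = -7110 - \sqrt{511997}$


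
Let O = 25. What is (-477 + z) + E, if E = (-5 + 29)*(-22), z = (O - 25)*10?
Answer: -1005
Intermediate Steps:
z = 0 (z = (25 - 25)*10 = 0*10 = 0)
E = -528 (E = 24*(-22) = -528)
(-477 + z) + E = (-477 + 0) - 528 = -477 - 528 = -1005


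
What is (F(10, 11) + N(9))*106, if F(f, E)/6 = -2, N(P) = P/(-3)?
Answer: -1590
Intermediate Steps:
N(P) = -P/3 (N(P) = P*(-⅓) = -P/3)
F(f, E) = -12 (F(f, E) = 6*(-2) = -12)
(F(10, 11) + N(9))*106 = (-12 - ⅓*9)*106 = (-12 - 3)*106 = -15*106 = -1590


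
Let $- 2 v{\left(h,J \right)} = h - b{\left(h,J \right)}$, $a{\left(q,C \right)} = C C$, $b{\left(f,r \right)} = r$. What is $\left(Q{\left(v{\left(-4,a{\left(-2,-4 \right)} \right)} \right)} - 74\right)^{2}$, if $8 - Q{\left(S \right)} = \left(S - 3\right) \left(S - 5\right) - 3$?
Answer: $9604$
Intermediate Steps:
$a{\left(q,C \right)} = C^{2}$
$v{\left(h,J \right)} = \frac{J}{2} - \frac{h}{2}$ ($v{\left(h,J \right)} = - \frac{h - J}{2} = \frac{J}{2} - \frac{h}{2}$)
$Q{\left(S \right)} = 11 - \left(-5 + S\right) \left(-3 + S\right)$ ($Q{\left(S \right)} = 8 - \left(\left(S - 3\right) \left(S - 5\right) - 3\right) = 8 - \left(\left(-3 + S\right) \left(-5 + S\right) - 3\right) = 8 - \left(\left(-5 + S\right) \left(-3 + S\right) - 3\right) = 8 - \left(-3 + \left(-5 + S\right) \left(-3 + S\right)\right) = 11 - \left(-5 + S\right) \left(-3 + S\right)$)
$\left(Q{\left(v{\left(-4,a{\left(-2,-4 \right)} \right)} \right)} - 74\right)^{2} = \left(\left(-4 - \left(\frac{\left(-4\right)^{2}}{2} - -2\right)^{2} + 8 \left(\frac{\left(-4\right)^{2}}{2} - -2\right)\right) - 74\right)^{2} = \left(\left(-4 - \left(\frac{1}{2} \cdot 16 + 2\right)^{2} + 8 \left(\frac{1}{2} \cdot 16 + 2\right)\right) - 74\right)^{2} = \left(\left(-4 - \left(8 + 2\right)^{2} + 8 \left(8 + 2\right)\right) - 74\right)^{2} = \left(\left(-4 - 10^{2} + 8 \cdot 10\right) - 74\right)^{2} = \left(\left(-4 - 100 + 80\right) - 74\right)^{2} = \left(-24 - 74\right)^{2} = \left(-98\right)^{2} = 9604$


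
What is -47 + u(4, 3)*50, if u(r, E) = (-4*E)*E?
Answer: -1847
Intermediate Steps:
u(r, E) = -4*E**2
-47 + u(4, 3)*50 = -47 - 4*3**2*50 = -47 - 4*9*50 = -47 - 36*50 = -47 - 1800 = -1847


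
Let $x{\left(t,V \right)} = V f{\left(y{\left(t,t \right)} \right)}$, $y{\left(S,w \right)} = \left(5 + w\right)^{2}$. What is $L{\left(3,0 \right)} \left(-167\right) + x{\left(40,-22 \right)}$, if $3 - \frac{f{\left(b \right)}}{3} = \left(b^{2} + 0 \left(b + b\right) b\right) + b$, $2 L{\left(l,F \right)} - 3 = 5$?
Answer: $270774034$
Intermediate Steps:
$L{\left(l,F \right)} = 4$ ($L{\left(l,F \right)} = \frac{3}{2} + \frac{1}{2} \cdot 5 = \frac{3}{2} + \frac{5}{2} = 4$)
$f{\left(b \right)} = 9 - 3 b - 3 b^{2}$ ($f{\left(b \right)} = 9 - 3 \left(\left(b^{2} + 0 \left(b + b\right) b\right) + b\right) = 9 - 3 \left(\left(b^{2} + 0 \cdot 2 b b\right) + b\right) = 9 - 3 \left(\left(b^{2} + 0 b\right) + b\right) = 9 - 3 \left(\left(b^{2} + 0\right) + b\right) = 9 - 3 \left(b^{2} + b\right) = 9 - 3 \left(b + b^{2}\right) = 9 - \left(3 b + 3 b^{2}\right) = 9 - 3 b - 3 b^{2}$)
$x{\left(t,V \right)} = V \left(9 - 3 \left(5 + t\right)^{2} - 3 \left(5 + t\right)^{4}\right)$ ($x{\left(t,V \right)} = V \left(9 - 3 \left(5 + t\right)^{2} - 3 \left(\left(5 + t\right)^{2}\right)^{2}\right) = V \left(9 - 3 \left(5 + t\right)^{2} - 3 \left(5 + t\right)^{4}\right)$)
$L{\left(3,0 \right)} \left(-167\right) + x{\left(40,-22 \right)} = 4 \left(-167\right) - - 66 \left(-3 + \left(5 + 40\right)^{2} + \left(5 + 40\right)^{4}\right) = -668 - - 66 \left(-3 + 45^{2} + 45^{4}\right) = -668 - - 66 \left(-3 + 2025 + 4100625\right) = -668 - \left(-66\right) 4102647 = -668 + 270774702 = 270774034$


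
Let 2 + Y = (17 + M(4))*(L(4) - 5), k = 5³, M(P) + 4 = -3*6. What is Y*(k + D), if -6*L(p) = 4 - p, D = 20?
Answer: 3335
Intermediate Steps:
M(P) = -22 (M(P) = -4 - 3*6 = -4 - 18 = -22)
L(p) = -⅔ + p/6 (L(p) = -(4 - p)/6 = -⅔ + p/6)
k = 125
Y = 23 (Y = -2 + (17 - 22)*((-⅔ + (⅙)*4) - 5) = -2 - 5*((-⅔ + ⅔) - 5) = -2 - 5*(0 - 5) = -2 - 5*(-5) = -2 + 25 = 23)
Y*(k + D) = 23*(125 + 20) = 23*145 = 3335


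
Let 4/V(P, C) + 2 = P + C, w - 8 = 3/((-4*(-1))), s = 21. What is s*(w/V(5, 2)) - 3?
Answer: 3627/16 ≈ 226.69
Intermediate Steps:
w = 35/4 (w = 8 + 3/((-4*(-1))) = 8 + 3/4 = 8 + 3*(¼) = 8 + ¾ = 35/4 ≈ 8.7500)
V(P, C) = 4/(-2 + C + P) (V(P, C) = 4/(-2 + (P + C)) = 4/(-2 + (C + P)) = 4/(-2 + C + P))
s*(w/V(5, 2)) - 3 = 21*(35/(4*((4/(-2 + 2 + 5))))) - 3 = 21*(35/(4*((4/5)))) - 3 = 21*(35/(4*((4*(⅕))))) - 3 = 21*(35/(4*(⅘))) - 3 = 21*((35/4)*(5/4)) - 3 = 21*(175/16) - 3 = 3675/16 - 3 = 3627/16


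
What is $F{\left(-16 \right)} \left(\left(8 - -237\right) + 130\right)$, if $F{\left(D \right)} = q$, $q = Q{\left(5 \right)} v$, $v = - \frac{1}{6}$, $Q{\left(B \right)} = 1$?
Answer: $- \frac{125}{2} \approx -62.5$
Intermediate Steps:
$v = - \frac{1}{6}$ ($v = \left(-1\right) \frac{1}{6} = - \frac{1}{6} \approx -0.16667$)
$q = - \frac{1}{6}$ ($q = 1 \left(- \frac{1}{6}\right) = - \frac{1}{6} \approx -0.16667$)
$F{\left(D \right)} = - \frac{1}{6}$
$F{\left(-16 \right)} \left(\left(8 - -237\right) + 130\right) = - \frac{\left(8 - -237\right) + 130}{6} = - \frac{\left(8 + 237\right) + 130}{6} = - \frac{245 + 130}{6} = \left(- \frac{1}{6}\right) 375 = - \frac{125}{2}$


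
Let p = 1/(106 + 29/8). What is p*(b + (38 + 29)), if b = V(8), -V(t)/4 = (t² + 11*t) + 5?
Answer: -4488/877 ≈ -5.1174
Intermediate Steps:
V(t) = -20 - 44*t - 4*t² (V(t) = -4*((t² + 11*t) + 5) = -4*(5 + t² + 11*t) = -20 - 44*t - 4*t²)
p = 8/877 (p = 1/(106 + 29*(⅛)) = 1/(106 + 29/8) = 1/(877/8) = 8/877 ≈ 0.0091220)
b = -628 (b = -20 - 44*8 - 4*8² = -20 - 352 - 4*64 = -20 - 352 - 256 = -628)
p*(b + (38 + 29)) = 8*(-628 + (38 + 29))/877 = 8*(-628 + 67)/877 = (8/877)*(-561) = -4488/877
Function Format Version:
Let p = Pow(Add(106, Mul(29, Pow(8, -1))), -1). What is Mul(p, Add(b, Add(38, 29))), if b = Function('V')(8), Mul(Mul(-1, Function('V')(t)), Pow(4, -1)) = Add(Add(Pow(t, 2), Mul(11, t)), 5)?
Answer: Rational(-4488, 877) ≈ -5.1174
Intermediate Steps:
Function('V')(t) = Add(-20, Mul(-44, t), Mul(-4, Pow(t, 2))) (Function('V')(t) = Mul(-4, Add(Add(Pow(t, 2), Mul(11, t)), 5)) = Mul(-4, Add(5, Pow(t, 2), Mul(11, t))) = Add(-20, Mul(-44, t), Mul(-4, Pow(t, 2))))
p = Rational(8, 877) (p = Pow(Add(106, Mul(29, Rational(1, 8))), -1) = Pow(Add(106, Rational(29, 8)), -1) = Pow(Rational(877, 8), -1) = Rational(8, 877) ≈ 0.0091220)
b = -628 (b = Add(-20, Mul(-44, 8), Mul(-4, Pow(8, 2))) = Add(-20, -352, Mul(-4, 64)) = Add(-20, -352, -256) = -628)
Mul(p, Add(b, Add(38, 29))) = Mul(Rational(8, 877), Add(-628, Add(38, 29))) = Mul(Rational(8, 877), Add(-628, 67)) = Mul(Rational(8, 877), -561) = Rational(-4488, 877)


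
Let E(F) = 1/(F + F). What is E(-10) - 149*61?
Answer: -181781/20 ≈ -9089.0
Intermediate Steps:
E(F) = 1/(2*F)
E(-10) - 149*61 = (½)/(-10) - 149*61 = (½)*(-⅒) - 9089 = -1/20 - 9089 = -181781/20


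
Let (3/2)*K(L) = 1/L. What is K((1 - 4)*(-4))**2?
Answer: 1/324 ≈ 0.0030864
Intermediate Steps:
K(L) = 2/(3*L)
K((1 - 4)*(-4))**2 = (2/(3*(((1 - 4)*(-4)))))**2 = (2/(3*((-3*(-4)))))**2 = ((2/3)/12)**2 = ((2/3)*(1/12))**2 = (1/18)**2 = 1/324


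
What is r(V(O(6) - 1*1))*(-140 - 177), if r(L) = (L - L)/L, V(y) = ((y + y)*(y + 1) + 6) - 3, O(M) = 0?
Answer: 0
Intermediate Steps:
V(y) = 3 + 2*y*(1 + y) (V(y) = ((2*y)*(1 + y) + 6) - 3 = (2*y*(1 + y) + 6) - 3 = (6 + 2*y*(1 + y)) - 3 = 3 + 2*y*(1 + y))
r(L) = 0 (r(L) = 0/L = 0)
r(V(O(6) - 1*1))*(-140 - 177) = 0*(-140 - 177) = 0*(-317) = 0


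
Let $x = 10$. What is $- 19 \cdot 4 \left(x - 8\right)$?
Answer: $-152$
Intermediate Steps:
$- 19 \cdot 4 \left(x - 8\right) = - 19 \cdot 4 \left(10 - 8\right) = - 19 \cdot 4 \cdot 2 = \left(-19\right) 8 = -152$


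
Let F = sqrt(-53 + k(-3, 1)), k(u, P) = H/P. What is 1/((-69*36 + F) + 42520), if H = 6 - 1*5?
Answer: 10009/400720337 - I*sqrt(13)/801440674 ≈ 2.4978e-5 - 4.4988e-9*I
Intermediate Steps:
H = 1 (H = 6 - 5 = 1)
k(u, P) = 1/P
F = 2*I*sqrt(13) (F = sqrt(-53 + 1/1) = sqrt(-53 + 1) = sqrt(-52) = 2*I*sqrt(13) ≈ 7.2111*I)
1/((-69*36 + F) + 42520) = 1/((-69*36 + 2*I*sqrt(13)) + 42520) = 1/((-2484 + 2*I*sqrt(13)) + 42520) = 1/(40036 + 2*I*sqrt(13))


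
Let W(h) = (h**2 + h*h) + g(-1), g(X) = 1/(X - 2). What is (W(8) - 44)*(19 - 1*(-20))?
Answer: 3263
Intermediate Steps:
g(X) = 1/(-2 + X)
W(h) = -1/3 + 2*h**2 (W(h) = (h**2 + h*h) + 1/(-2 - 1) = (h**2 + h**2) + 1/(-3) = 2*h**2 - 1/3 = -1/3 + 2*h**2)
(W(8) - 44)*(19 - 1*(-20)) = ((-1/3 + 2*8**2) - 44)*(19 - 1*(-20)) = ((-1/3 + 2*64) - 44)*(19 + 20) = ((-1/3 + 128) - 44)*39 = (383/3 - 44)*39 = (251/3)*39 = 3263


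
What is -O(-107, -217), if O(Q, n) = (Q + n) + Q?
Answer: 431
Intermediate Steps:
O(Q, n) = n + 2*Q
-O(-107, -217) = -(-217 + 2*(-107)) = -(-217 - 214) = -1*(-431) = 431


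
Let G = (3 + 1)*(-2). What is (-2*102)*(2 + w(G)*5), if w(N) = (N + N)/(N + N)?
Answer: -1428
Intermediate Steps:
G = -8 (G = 4*(-2) = -8)
w(N) = 1 (w(N) = (2*N)/((2*N)) = (2*N)*(1/(2*N)) = 1)
(-2*102)*(2 + w(G)*5) = (-2*102)*(2 + 1*5) = -204*(2 + 5) = -204*7 = -1428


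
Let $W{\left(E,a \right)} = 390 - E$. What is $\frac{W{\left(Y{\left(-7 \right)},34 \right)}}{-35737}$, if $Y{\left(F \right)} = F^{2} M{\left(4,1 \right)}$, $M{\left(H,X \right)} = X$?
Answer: $- \frac{341}{35737} \approx -0.0095419$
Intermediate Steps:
$Y{\left(F \right)} = F^{2}$ ($Y{\left(F \right)} = F^{2} \cdot 1 = F^{2}$)
$\frac{W{\left(Y{\left(-7 \right)},34 \right)}}{-35737} = \frac{390 - \left(-7\right)^{2}}{-35737} = \left(390 - 49\right) \left(- \frac{1}{35737}\right) = 341 \left(- \frac{1}{35737}\right) = - \frac{341}{35737}$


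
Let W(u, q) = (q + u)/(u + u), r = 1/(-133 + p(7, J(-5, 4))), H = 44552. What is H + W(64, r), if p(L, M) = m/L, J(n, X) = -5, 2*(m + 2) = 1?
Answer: 5317786393/119360 ≈ 44553.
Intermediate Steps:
m = -3/2 (m = -2 + (½)*1 = -2 + ½ = -3/2 ≈ -1.5000)
p(L, M) = -3/(2*L)
r = -14/1865 (r = 1/(-133 - 3/2/7) = 1/(-133 - 3/2*⅐) = 1/(-133 - 3/14) = 1/(-1865/14) = -14/1865 ≈ -0.0075067)
W(u, q) = (q + u)/(2*u) (W(u, q) = (q + u)/((2*u)) = (q + u)*(1/(2*u)) = (q + u)/(2*u))
H + W(64, r) = 44552 + (½)*(-14/1865 + 64)/64 = 44552 + (½)*(1/64)*(119346/1865) = 44552 + 59673/119360 = 5317786393/119360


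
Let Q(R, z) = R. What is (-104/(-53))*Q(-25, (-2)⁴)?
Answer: -2600/53 ≈ -49.057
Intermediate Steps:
(-104/(-53))*Q(-25, (-2)⁴) = -104/(-53)*(-25) = -104*(-1/53)*(-25) = (104/53)*(-25) = -2600/53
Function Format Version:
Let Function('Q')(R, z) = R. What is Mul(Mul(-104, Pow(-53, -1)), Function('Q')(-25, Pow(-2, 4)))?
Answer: Rational(-2600, 53) ≈ -49.057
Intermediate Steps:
Mul(Mul(-104, Pow(-53, -1)), Function('Q')(-25, Pow(-2, 4))) = Mul(Mul(-104, Pow(-53, -1)), -25) = Mul(Mul(-104, Rational(-1, 53)), -25) = Mul(Rational(104, 53), -25) = Rational(-2600, 53)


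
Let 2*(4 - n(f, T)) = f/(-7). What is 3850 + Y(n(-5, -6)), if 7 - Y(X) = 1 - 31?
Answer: 3887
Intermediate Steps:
n(f, T) = 4 + f/14 (n(f, T) = 4 - f/(2*(-7)) = 4 - (-1)*f/14 = 4 + f/14)
Y(X) = 37 (Y(X) = 7 - (1 - 31) = 7 - 1*(-30) = 7 + 30 = 37)
3850 + Y(n(-5, -6)) = 3850 + 37 = 3887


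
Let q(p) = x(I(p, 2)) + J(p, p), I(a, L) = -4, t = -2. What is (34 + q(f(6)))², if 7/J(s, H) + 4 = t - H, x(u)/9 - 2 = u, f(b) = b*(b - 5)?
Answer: 34225/144 ≈ 237.67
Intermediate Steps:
f(b) = b*(-5 + b)
x(u) = 18 + 9*u
J(s, H) = 7/(-6 - H) (J(s, H) = 7/(-4 + (-2 - H)) = 7/(-6 - H))
q(p) = -18 - 7/(6 + p) (q(p) = (18 + 9*(-4)) - 7/(6 + p) = (18 - 36) - 7/(6 + p) = -18 - 7/(6 + p))
(34 + q(f(6)))² = (34 + (-115 - 108*(-5 + 6))/(6 + 6*(-5 + 6)))² = (34 + (-115 - 108)/(6 + 6*1))² = (34 + (-115 - 18*6)/(6 + 6))² = (34 + (-115 - 108)/12)² = (34 + (1/12)*(-223))² = (34 - 223/12)² = (185/12)² = 34225/144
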